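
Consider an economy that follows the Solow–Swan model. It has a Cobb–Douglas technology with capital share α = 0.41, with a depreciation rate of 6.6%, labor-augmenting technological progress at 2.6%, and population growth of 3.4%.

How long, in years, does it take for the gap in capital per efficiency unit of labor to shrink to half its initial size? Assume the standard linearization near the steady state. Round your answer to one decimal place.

half-life ≈ 9.3 years

Near the steady state the convergence rate is λ = (1 − α)(n + g + δ).
λ = (1 − 0.41) × 0.126 = 0.59 × 0.126 = 0.07434
Half-life = ln 2 / λ = 0.6931 / 0.07434 ≈ 9.32 years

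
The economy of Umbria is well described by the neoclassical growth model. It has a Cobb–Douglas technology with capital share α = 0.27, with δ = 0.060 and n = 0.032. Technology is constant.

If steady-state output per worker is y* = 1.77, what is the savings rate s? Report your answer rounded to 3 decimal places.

s ≈ 0.431

In steady state, investment equals break-even investment: s·k^α = (n + δ)·k.
Since y* = [s/(n + δ)]^(α/(1−α)), we have s/(n + δ) = (y*)^((1−α)/α) = 1.77^2.7037 = 4.6821.
Therefore s = 4.6821 × (n + δ) = 4.6821 × 0.092 = 0.4308.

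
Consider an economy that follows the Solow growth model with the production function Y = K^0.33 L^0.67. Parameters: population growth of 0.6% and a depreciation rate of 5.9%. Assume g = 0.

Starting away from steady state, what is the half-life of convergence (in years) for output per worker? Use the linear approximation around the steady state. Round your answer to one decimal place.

Near the steady state the convergence rate is λ = (1 − α)(n + δ).
λ = (1 − 0.33) × 0.065 = 0.67 × 0.065 = 0.04355
Half-life = ln 2 / λ = 0.6931 / 0.04355 ≈ 15.92 years

about 15.9 years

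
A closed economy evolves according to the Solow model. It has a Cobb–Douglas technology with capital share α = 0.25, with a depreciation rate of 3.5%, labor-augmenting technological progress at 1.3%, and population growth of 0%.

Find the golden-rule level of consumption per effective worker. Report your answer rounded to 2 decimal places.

c_gold ≈ 1.30

At the golden rule, f'(k) = n + g + δ, so α·k^(α−1) = n + g + δ and k_gold = (α/(n + g + δ))^(1/(1−α)).
k_gold = (0.25/0.048)^(1/0.75) = 5.2083^1.3333 ≈ 9.0276
c_gold = f(k_gold) − (n + g + δ)·k_gold = 1.7334 − 0.048×9.0276 ≈ 1.3001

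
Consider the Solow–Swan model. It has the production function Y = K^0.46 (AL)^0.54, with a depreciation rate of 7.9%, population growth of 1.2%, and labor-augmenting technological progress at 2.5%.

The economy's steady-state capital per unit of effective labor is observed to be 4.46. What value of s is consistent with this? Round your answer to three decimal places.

s ≈ 0.260

In steady state, investment equals break-even investment: s·k^α = (n + g + δ)·k.
So s / (n + g + δ) = (k*)^(1−α) = 4.46^0.54 = 2.2420.
Therefore s = 2.2420 × (n + g + δ) = 2.2420 × 0.116 = 0.2601.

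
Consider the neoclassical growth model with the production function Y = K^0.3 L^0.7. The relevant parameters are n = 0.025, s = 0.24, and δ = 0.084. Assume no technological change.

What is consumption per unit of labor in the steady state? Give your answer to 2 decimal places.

c* ≈ 1.07

In steady state, investment equals break-even investment: s·k^α = (n + δ)·k.
Rearranging, k^(1−α) = s / (n + δ).
k^0.7 = 0.24 / (0.025 + 0.084) = 0.24 / 0.109 = 2.2018
k* = 2.2018^(1/0.7) ≈ 3.0880
y* = (k*)^α = 3.0880^0.3 ≈ 1.4025
c* = (1 − s)·y* = (1 − 0.24) × 1.4025 ≈ 1.0659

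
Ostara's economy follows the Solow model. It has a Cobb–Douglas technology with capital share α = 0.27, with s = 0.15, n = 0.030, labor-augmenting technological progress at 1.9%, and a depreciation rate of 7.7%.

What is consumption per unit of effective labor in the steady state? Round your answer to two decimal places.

c* ≈ 0.91

In steady state, investment equals break-even investment: s·k^α = (n + g + δ)·k.
Dividing both sides by k: k^(1−α) = s / (n + g + δ).
k^0.73 = 0.15 / (0.030 + 0.019 + 0.077) = 0.15 / 0.126 = 1.1905
k* = 1.1905^(1/0.73) ≈ 1.2698
y* = (k*)^α = 1.2698^0.27 ≈ 1.0666
c* = (1 − s)·y* = (1 − 0.15) × 1.0666 ≈ 0.9066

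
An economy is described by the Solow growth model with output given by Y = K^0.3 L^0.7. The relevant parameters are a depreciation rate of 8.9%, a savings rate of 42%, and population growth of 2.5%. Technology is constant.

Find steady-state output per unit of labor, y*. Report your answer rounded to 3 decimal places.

y* ≈ 1.749

In steady state, investment equals break-even investment: s·k^α = (n + δ)·k.
Dividing both sides by k: k^(1−α) = s / (n + δ).
k^0.7 = 0.42 / (0.025 + 0.089) = 0.42 / 0.114 = 3.6842
k* = 3.6842^(1/0.7) ≈ 6.4426
y* = (k*)^α = 6.4426^0.3 ≈ 1.7487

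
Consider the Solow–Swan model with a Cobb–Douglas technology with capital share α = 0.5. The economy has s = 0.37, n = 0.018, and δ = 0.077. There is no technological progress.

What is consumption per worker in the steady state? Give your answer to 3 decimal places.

At the steady state, Δk = 0, so s·k^α = (n + δ)·k.
Dividing both sides by k: k^(1−α) = s / (n + δ).
k^0.5 = 0.37 / (0.018 + 0.077) = 0.37 / 0.095 = 3.8947
k* = 3.8947^(1/0.5) ≈ 15.1687
y* = (k*)^α = 15.1687^0.5 ≈ 3.8947
c* = (1 − s)·y* = (1 − 0.37) × 3.8947 ≈ 2.4537

c* ≈ 2.454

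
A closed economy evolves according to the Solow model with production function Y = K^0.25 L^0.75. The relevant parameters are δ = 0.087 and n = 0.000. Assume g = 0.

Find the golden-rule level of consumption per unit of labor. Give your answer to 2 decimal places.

c_gold ≈ 1.07

At the golden rule, f'(k) = n + δ, so α·k^(α−1) = n + δ and k_gold = (α/(n + δ))^(1/(1−α)).
k_gold = (0.25/0.087)^(1/0.75) = 2.8736^1.3333 ≈ 4.0853
c_gold = f(k_gold) − (n + δ)·k_gold = 1.4217 − 0.087×4.0853 ≈ 1.0663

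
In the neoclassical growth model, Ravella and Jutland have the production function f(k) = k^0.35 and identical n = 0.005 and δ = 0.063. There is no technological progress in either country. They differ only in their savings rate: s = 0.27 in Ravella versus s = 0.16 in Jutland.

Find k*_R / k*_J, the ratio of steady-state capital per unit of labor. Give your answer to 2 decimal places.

Steady-state k* = [s/(n + δ)]^(1/(1−α)), so the ratio is [ (s_R/(n + δ)_R) / (s_J/(n + δ)_J) ]^1.5385.
s_R/(n + δ)_R = 0.27/0.068 = 3.9706; s_J/(n + δ)_J = 0.16/0.068 = 2.3529.
Ratio = (3.9706/2.3529)^1.5385 = 1.6875^1.5385 ≈ 2.2367

ratio ≈ 2.24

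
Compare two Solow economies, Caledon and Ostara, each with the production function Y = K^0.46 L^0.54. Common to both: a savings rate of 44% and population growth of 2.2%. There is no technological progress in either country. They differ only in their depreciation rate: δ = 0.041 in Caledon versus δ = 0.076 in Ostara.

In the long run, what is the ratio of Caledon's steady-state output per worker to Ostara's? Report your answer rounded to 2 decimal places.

Steady-state y* = [s/(n + δ)]^(α/(1−α)), so the ratio is [ (s_C/(n + δ)_C) / (s_O/(n + δ)_O) ]^0.8519.
s_C/(n + δ)_C = 0.44/0.063 = 6.9841; s_O/(n + δ)_O = 0.44/0.098 = 4.4898.
Ratio = (6.9841/4.4898)^0.8519 = 1.5555^0.8519 ≈ 1.4570

y*_C / y*_O ≈ 1.46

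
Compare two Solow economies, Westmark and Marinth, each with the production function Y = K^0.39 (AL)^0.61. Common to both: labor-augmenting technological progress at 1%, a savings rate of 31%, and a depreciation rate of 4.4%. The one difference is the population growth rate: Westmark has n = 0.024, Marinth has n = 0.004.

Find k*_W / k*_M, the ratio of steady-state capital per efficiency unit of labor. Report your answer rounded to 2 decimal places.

Steady-state k* = [s/(n + g + δ)]^(1/(1−α)), so the ratio is [ (s_W/(n + g + δ)_W) / (s_M/(n + g + δ)_M) ]^1.6393.
s_W/(n + g + δ)_W = 0.31/0.078 = 3.9744; s_M/(n + g + δ)_M = 0.31/0.058 = 5.3448.
Ratio = (3.9744/5.3448)^1.6393 = 0.7436^1.6393 ≈ 0.6153

ratio ≈ 0.62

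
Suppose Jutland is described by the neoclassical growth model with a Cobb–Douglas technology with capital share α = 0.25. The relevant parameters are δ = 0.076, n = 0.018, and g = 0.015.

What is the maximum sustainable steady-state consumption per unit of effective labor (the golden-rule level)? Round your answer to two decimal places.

At the golden rule, f'(k) = n + g + δ, so α·k^(α−1) = n + g + δ and k_gold = (α/(n + g + δ))^(1/(1−α)).
k_gold = (0.25/0.109)^(1/0.75) = 2.2936^1.3333 ≈ 3.0247
c_gold = f(k_gold) − (n + g + δ)·k_gold = 1.3188 − 0.109×3.0247 ≈ 0.9891

c_gold ≈ 0.99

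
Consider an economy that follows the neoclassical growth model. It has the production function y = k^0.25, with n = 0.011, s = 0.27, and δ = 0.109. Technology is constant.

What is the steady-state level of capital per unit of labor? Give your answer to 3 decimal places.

k* = 2.948

At the steady state, Δk = 0, so s·k^α = (n + δ)·k.
Rearranging, k^(1−α) = s / (n + δ).
k^0.75 = 0.27 / (0.011 + 0.109) = 0.27 / 0.120 = 2.2500
k* = 2.2500^(1/0.75) ≈ 2.9483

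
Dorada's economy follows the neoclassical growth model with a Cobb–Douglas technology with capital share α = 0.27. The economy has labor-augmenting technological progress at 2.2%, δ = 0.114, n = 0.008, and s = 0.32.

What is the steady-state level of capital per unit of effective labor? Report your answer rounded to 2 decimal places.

Steady state requires s·f(k) = (n + g + δ)·k, i.e. s·k^α = (n + g + δ)·k.
Dividing both sides by k: k^(1−α) = s / (n + g + δ).
k^0.73 = 0.32 / (0.008 + 0.022 + 0.114) = 0.32 / 0.144 = 2.2222
k* = 2.2222^(1/0.73) ≈ 2.9857

k* ≈ 2.99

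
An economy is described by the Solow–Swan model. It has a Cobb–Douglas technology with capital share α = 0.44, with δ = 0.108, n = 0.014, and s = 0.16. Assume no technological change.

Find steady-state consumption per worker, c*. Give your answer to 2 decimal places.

At the steady state, Δk = 0, so s·k^α = (n + δ)·k.
Dividing both sides by k: k^(1−α) = s / (n + δ).
k^0.56 = 0.16 / (0.014 + 0.108) = 0.16 / 0.122 = 1.3115
k* = 1.3115^(1/0.56) ≈ 1.6229
y* = (k*)^α = 1.6229^0.44 ≈ 1.2375
c* = (1 − s)·y* = (1 − 0.16) × 1.2375 ≈ 1.0395

c* = 1.04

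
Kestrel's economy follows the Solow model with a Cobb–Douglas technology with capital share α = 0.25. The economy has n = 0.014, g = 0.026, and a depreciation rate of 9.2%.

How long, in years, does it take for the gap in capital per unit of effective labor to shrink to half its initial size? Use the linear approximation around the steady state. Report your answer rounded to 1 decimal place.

Near the steady state the convergence rate is λ = (1 − α)(n + g + δ).
λ = (1 − 0.25) × 0.132 = 0.75 × 0.132 = 0.0990
Half-life = ln 2 / λ = 0.6931 / 0.0990 ≈ 7.00 years

t_½ ≈ 7.0 years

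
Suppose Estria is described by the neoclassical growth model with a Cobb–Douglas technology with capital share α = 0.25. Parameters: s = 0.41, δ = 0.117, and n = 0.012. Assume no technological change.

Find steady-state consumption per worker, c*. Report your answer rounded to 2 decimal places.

Steady state requires s·f(k) = (n + δ)·k, i.e. s·k^α = (n + δ)·k.
Rearranging, k^(1−α) = s / (n + δ).
k^0.75 = 0.41 / (0.012 + 0.117) = 0.41 / 0.129 = 3.1783
k* = 3.1783^(1/0.75) ≈ 4.6730
y* = (k*)^α = 4.6730^0.25 ≈ 1.4703
c* = (1 − s)·y* = (1 − 0.41) × 1.4703 ≈ 0.8675

c* = 0.87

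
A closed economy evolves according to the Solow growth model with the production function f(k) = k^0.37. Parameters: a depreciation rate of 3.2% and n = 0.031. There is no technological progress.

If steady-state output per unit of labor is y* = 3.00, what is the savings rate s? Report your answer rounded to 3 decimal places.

s ≈ 0.409

Steady state requires s·f(k) = (n + δ)·k, i.e. s·k^α = (n + δ)·k.
Since y* = [s/(n + δ)]^(α/(1−α)), we have s/(n + δ) = (y*)^((1−α)/α) = 3.00^1.7027 = 6.4922.
Therefore s = 6.4922 × (n + δ) = 6.4922 × 0.063 = 0.4090.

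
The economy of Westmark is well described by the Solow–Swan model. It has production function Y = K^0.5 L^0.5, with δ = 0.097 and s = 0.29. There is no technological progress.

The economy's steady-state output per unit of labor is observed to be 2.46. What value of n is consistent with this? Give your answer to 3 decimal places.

n ≈ 0.021

In steady state, investment equals break-even investment: s·k^α = (n + δ)·k.
Since y* = [s/(n + δ)]^(α/(1−α)), we have s/(n + δ) = (y*)^((1−α)/α) = 2.46^1 = 2.4600.
Therefore n + δ = s / 2.4600 = 0.29 / 2.4600 = 0.1179, so n = 0.1179 − 0.097 = 0.0209.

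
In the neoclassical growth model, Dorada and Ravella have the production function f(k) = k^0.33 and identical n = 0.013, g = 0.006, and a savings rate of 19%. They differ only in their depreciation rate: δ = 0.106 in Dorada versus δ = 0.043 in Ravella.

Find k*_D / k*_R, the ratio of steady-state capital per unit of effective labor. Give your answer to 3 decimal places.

ratio ≈ 0.351

Steady-state k* = [s/(n + g + δ)]^(1/(1−α)), so the ratio is [ (s_D/(n + g + δ)_D) / (s_R/(n + g + δ)_R) ]^1.4925.
s_D/(n + g + δ)_D = 0.19/0.125 = 1.5200; s_R/(n + g + δ)_R = 0.19/0.062 = 3.0645.
Ratio = (1.5200/3.0645)^1.4925 = 0.4960^1.4925 ≈ 0.3512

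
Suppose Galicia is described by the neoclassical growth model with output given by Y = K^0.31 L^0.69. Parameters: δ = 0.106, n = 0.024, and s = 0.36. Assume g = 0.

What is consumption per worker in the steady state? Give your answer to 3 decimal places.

At the steady state, Δk = 0, so s·k^α = (n + δ)·k.
Dividing both sides by k: k^(1−α) = s / (n + δ).
k^0.69 = 0.36 / (0.024 + 0.106) = 0.36 / 0.130 = 2.7692
k* = 2.7692^(1/0.69) ≈ 4.3762
y* = (k*)^α = 4.3762^0.31 ≈ 1.5803
c* = (1 − s)·y* = (1 − 0.36) × 1.5803 ≈ 1.0114

c* ≈ 1.011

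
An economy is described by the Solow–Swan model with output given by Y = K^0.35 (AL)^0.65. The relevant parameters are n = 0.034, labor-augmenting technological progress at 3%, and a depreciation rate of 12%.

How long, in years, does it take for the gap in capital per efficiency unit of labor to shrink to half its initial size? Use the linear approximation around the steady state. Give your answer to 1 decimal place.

half-life ≈ 5.8 years

Near the steady state the convergence rate is λ = (1 − α)(n + g + δ).
λ = (1 − 0.35) × 0.184 = 0.65 × 0.184 = 0.1196
Half-life = ln 2 / λ = 0.6931 / 0.1196 ≈ 5.80 years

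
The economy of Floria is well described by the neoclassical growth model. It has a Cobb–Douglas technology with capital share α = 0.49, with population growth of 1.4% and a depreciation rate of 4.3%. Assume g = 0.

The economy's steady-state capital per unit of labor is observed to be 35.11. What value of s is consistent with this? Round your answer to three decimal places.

In steady state, investment equals break-even investment: s·k^α = (n + δ)·k.
So s / (n + δ) = (k*)^(1−α) = 35.11^0.51 = 6.1400.
Therefore s = 6.1400 × (n + δ) = 6.1400 × 0.057 = 0.3500.

s ≈ 0.350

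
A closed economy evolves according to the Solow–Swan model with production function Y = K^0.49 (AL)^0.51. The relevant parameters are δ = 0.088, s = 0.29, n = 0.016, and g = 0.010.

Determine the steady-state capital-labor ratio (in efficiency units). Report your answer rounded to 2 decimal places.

Steady state requires s·f(k) = (n + g + δ)·k, i.e. s·k^α = (n + g + δ)·k.
Dividing both sides by k: k^(1−α) = s / (n + g + δ).
k^0.51 = 0.29 / (0.016 + 0.010 + 0.088) = 0.29 / 0.114 = 2.5439
k* = 2.5439^(1/0.51) ≈ 6.2388

k* = 6.24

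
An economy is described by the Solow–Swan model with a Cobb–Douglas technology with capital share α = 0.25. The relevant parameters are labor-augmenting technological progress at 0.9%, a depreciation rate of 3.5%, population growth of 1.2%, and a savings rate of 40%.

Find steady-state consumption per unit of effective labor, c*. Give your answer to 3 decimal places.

Steady state requires s·f(k) = (n + g + δ)·k, i.e. s·k^α = (n + g + δ)·k.
Rearranging, k^(1−α) = s / (n + g + δ).
k^0.75 = 0.40 / (0.012 + 0.009 + 0.035) = 0.40 / 0.056 = 7.1429
k* = 7.1429^(1/0.75) ≈ 13.7562
y* = (k*)^α = 13.7562^0.25 ≈ 1.9259
c* = (1 − s)·y* = (1 − 0.40) × 1.9259 ≈ 1.1555

c* ≈ 1.156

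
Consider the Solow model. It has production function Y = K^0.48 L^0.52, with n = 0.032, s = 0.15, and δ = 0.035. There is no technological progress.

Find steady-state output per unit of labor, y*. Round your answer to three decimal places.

In steady state, investment equals break-even investment: s·k^α = (n + δ)·k.
Dividing both sides by k: k^(1−α) = s / (n + δ).
k^0.52 = 0.15 / (0.032 + 0.035) = 0.15 / 0.067 = 2.2388
k* = 2.2388^(1/0.52) ≈ 4.7109
y* = (k*)^α = 4.7109^0.48 ≈ 2.1042

y* = 2.104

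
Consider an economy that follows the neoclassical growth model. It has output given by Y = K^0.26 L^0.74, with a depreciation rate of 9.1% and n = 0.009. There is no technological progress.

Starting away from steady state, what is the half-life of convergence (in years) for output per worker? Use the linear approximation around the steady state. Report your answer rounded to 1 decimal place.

Near the steady state the convergence rate is λ = (1 − α)(n + δ).
λ = (1 − 0.26) × 0.100 = 0.74 × 0.100 = 0.0740
Half-life = ln 2 / λ = 0.6931 / 0.0740 ≈ 9.37 years

t_½ ≈ 9.4 years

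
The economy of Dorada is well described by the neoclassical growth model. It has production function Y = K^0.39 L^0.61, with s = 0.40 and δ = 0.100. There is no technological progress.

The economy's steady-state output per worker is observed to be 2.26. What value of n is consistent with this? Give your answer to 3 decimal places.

n ≈ 0.012

Steady state requires s·f(k) = (n + δ)·k, i.e. s·k^α = (n + δ)·k.
Since y* = [s/(n + δ)]^(α/(1−α)), we have s/(n + δ) = (y*)^((1−α)/α) = 2.26^1.5641 = 3.5798.
Therefore n + δ = s / 3.5798 = 0.40 / 3.5798 = 0.1117, so n = 0.1117 − 0.100 = 0.0117.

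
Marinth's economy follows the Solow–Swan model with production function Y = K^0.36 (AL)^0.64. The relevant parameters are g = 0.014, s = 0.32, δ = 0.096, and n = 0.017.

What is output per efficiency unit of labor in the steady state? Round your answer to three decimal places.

At the steady state, Δk = 0, so s·k^α = (n + g + δ)·k.
Rearranging, k^(1−α) = s / (n + g + δ).
k^0.64 = 0.32 / (0.017 + 0.014 + 0.096) = 0.32 / 0.127 = 2.5197
k* = 2.5197^(1/0.64) ≈ 4.2375
y* = (k*)^α = 4.2375^0.36 ≈ 1.6817

y* ≈ 1.682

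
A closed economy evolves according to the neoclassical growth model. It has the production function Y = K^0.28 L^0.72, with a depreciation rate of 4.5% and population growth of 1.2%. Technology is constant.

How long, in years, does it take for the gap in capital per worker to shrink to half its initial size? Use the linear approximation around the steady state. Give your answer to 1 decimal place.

Near the steady state the convergence rate is λ = (1 − α)(n + δ).
λ = (1 − 0.28) × 0.057 = 0.72 × 0.057 = 0.04104
Half-life = ln 2 / λ = 0.6931 / 0.04104 ≈ 16.89 years

about 16.9 years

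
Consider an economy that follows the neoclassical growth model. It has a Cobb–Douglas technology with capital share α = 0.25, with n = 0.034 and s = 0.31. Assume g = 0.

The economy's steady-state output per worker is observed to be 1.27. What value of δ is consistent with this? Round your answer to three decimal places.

In steady state, investment equals break-even investment: s·k^α = (n + δ)·k.
Since y* = [s/(n + δ)]^(α/(1−α)), we have s/(n + δ) = (y*)^((1−α)/α) = 1.27^3 = 2.0484.
Therefore n + δ = s / 2.0484 = 0.31 / 2.0484 = 0.1513, so δ = 0.1513 − 0.034 = 0.1173.

δ ≈ 0.117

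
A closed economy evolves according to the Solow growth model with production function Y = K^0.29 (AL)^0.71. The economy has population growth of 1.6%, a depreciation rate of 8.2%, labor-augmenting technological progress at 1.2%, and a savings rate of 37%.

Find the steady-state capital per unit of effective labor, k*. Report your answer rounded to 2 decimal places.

Steady state requires s·f(k) = (n + g + δ)·k, i.e. s·k^α = (n + g + δ)·k.
Dividing both sides by k: k^(1−α) = s / (n + g + δ).
k^0.71 = 0.37 / (0.016 + 0.012 + 0.082) = 0.37 / 0.110 = 3.3636
k* = 3.3636^(1/0.71) ≈ 5.5205

k* ≈ 5.52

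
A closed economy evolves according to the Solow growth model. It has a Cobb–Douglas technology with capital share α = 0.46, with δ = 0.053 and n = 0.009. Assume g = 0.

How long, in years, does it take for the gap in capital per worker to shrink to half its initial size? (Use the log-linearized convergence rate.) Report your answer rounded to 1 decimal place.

Near the steady state the convergence rate is λ = (1 − α)(n + δ).
λ = (1 − 0.46) × 0.062 = 0.54 × 0.062 = 0.03348
Half-life = ln 2 / λ = 0.6931 / 0.03348 ≈ 20.70 years

t_½ ≈ 20.7 years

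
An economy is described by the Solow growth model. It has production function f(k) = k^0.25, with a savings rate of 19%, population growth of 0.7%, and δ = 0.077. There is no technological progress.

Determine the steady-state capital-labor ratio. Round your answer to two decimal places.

Steady state requires s·f(k) = (n + δ)·k, i.e. s·k^α = (n + δ)·k.
Rearranging, k^(1−α) = s / (n + δ).
k^0.75 = 0.19 / (0.007 + 0.077) = 0.19 / 0.084 = 2.2619
k* = 2.2619^(1/0.75) ≈ 2.9691

k* ≈ 2.97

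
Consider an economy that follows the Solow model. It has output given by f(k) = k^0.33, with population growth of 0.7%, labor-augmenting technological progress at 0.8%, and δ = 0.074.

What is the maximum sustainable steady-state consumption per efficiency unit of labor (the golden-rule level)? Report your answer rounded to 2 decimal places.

At the golden rule, f'(k) = n + g + δ, so α·k^(α−1) = n + g + δ and k_gold = (α/(n + g + δ))^(1/(1−α)).
k_gold = (0.33/0.089)^(1/0.67) = 3.7079^1.4925 ≈ 7.0701
c_gold = f(k_gold) − (n + g + δ)·k_gold = 1.9068 − 0.089×7.0701 ≈ 1.2776

c_gold ≈ 1.28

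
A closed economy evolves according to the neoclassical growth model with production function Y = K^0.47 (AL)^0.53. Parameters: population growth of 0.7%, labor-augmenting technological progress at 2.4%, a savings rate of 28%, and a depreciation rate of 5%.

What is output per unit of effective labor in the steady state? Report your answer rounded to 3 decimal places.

Steady state requires s·f(k) = (n + g + δ)·k, i.e. s·k^α = (n + g + δ)·k.
Rearranging, k^(1−α) = s / (n + g + δ).
k^0.53 = 0.28 / (0.007 + 0.024 + 0.050) = 0.28 / 0.081 = 3.4568
k* = 3.4568^(1/0.53) ≈ 10.3840
y* = (k*)^α = 10.3840^0.47 ≈ 3.0039

y* ≈ 3.004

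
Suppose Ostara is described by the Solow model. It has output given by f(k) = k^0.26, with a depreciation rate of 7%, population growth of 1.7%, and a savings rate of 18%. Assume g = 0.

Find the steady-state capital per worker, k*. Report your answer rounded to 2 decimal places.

At the steady state, Δk = 0, so s·k^α = (n + δ)·k.
Dividing both sides by k: k^(1−α) = s / (n + δ).
k^0.74 = 0.18 / (0.017 + 0.070) = 0.18 / 0.087 = 2.0690
k* = 2.0690^(1/0.74) ≈ 2.6712

k* = 2.67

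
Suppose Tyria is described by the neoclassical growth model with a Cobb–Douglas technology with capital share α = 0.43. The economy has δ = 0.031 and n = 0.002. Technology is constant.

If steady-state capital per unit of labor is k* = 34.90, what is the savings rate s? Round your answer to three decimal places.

At the steady state, Δk = 0, so s·k^α = (n + δ)·k.
So s / (n + δ) = (k*)^(1−α) = 34.90^0.57 = 7.5755.
Therefore s = 7.5755 × (n + δ) = 7.5755 × 0.033 = 0.2500.

s ≈ 0.250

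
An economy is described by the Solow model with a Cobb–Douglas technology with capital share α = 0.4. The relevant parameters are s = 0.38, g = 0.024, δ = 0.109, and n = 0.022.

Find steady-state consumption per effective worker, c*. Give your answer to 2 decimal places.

In steady state, investment equals break-even investment: s·k^α = (n + g + δ)·k.
Rearranging, k^(1−α) = s / (n + g + δ).
k^0.6 = 0.38 / (0.022 + 0.024 + 0.109) = 0.38 / 0.155 = 2.4516
k* = 2.4516^(1/0.6) ≈ 4.4574
y* = (k*)^α = 4.4574^0.4 ≈ 1.8182
c* = (1 − s)·y* = (1 − 0.38) × 1.8182 ≈ 1.1273

c* = 1.13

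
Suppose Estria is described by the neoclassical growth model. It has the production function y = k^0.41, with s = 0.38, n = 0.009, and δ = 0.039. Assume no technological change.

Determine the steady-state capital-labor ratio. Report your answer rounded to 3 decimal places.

k* ≈ 33.339

In steady state, investment equals break-even investment: s·k^α = (n + δ)·k.
Rearranging, k^(1−α) = s / (n + δ).
k^0.59 = 0.38 / (0.009 + 0.039) = 0.38 / 0.048 = 7.9167
k* = 7.9167^(1/0.59) ≈ 33.3393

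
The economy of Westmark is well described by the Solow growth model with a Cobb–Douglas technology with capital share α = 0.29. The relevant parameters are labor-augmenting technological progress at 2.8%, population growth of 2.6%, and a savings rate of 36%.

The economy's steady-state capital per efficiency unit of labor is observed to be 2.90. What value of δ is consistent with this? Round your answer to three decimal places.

Steady state requires s·f(k) = (n + g + δ)·k, i.e. s·k^α = (n + g + δ)·k.
So s / (n + g + δ) = (k*)^(1−α) = 2.90^0.71 = 2.1296.
Therefore n + g + δ = s / 2.1296 = 0.36 / 2.1296 = 0.1690, so δ = 0.1690 − 0.054 = 0.1150.

δ ≈ 0.115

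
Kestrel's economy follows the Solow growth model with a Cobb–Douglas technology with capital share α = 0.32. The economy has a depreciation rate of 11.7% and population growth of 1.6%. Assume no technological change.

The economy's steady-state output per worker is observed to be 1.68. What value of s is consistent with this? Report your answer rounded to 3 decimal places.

s ≈ 0.401

At the steady state, Δk = 0, so s·k^α = (n + δ)·k.
Since y* = [s/(n + δ)]^(α/(1−α)), we have s/(n + δ) = (y*)^((1−α)/α) = 1.68^2.125 = 3.0115.
Therefore s = 3.0115 × (n + δ) = 3.0115 × 0.133 = 0.4005.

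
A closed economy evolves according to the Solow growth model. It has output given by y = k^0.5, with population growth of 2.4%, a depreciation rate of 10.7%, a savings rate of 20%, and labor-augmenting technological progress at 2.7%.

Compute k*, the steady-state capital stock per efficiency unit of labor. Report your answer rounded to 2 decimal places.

At the steady state, Δk = 0, so s·k^α = (n + g + δ)·k.
Rearranging, k^(1−α) = s / (n + g + δ).
k^0.5 = 0.20 / (0.024 + 0.027 + 0.107) = 0.20 / 0.158 = 1.2658
k* = 1.2658^(1/0.5) ≈ 1.6022

k* ≈ 1.60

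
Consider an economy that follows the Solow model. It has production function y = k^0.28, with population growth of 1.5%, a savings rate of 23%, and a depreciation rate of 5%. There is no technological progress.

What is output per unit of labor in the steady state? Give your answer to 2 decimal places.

In steady state, investment equals break-even investment: s·k^α = (n + δ)·k.
Dividing both sides by k: k^(1−α) = s / (n + δ).
k^0.72 = 0.23 / (0.015 + 0.050) = 0.23 / 0.065 = 3.5385
k* = 3.5385^(1/0.72) ≈ 5.7843
y* = (k*)^α = 5.7843^0.28 ≈ 1.6347

y* ≈ 1.63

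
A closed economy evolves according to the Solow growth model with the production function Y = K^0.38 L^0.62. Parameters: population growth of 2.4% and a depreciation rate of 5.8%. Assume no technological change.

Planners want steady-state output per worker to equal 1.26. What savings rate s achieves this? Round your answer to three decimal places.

Steady state requires s·f(k) = (n + δ)·k, i.e. s·k^α = (n + δ)·k.
Since y* = [s/(n + δ)]^(α/(1−α)), we have s/(n + δ) = (y*)^((1−α)/α) = 1.26^1.6316 = 1.4580.
Therefore s = 1.4580 × (n + δ) = 1.4580 × 0.082 = 0.1196.

s ≈ 0.120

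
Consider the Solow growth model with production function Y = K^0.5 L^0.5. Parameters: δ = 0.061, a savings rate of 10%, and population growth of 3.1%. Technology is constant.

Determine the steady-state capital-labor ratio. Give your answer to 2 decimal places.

Steady state requires s·f(k) = (n + δ)·k, i.e. s·k^α = (n + δ)·k.
Dividing both sides by k: k^(1−α) = s / (n + δ).
k^0.5 = 0.10 / (0.031 + 0.061) = 0.10 / 0.092 = 1.0870
k* = 1.0870^(1/0.5) ≈ 1.1816

k* = 1.18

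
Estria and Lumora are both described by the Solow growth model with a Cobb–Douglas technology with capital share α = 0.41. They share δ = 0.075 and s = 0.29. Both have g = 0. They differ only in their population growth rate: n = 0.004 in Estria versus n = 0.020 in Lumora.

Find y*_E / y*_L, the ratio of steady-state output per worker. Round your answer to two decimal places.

Steady-state y* = [s/(n + δ)]^(α/(1−α)), so the ratio is [ (s_E/(n + δ)_E) / (s_L/(n + δ)_L) ]^0.6949.
s_E/(n + δ)_E = 0.29/0.079 = 3.6709; s_L/(n + δ)_L = 0.29/0.095 = 3.0526.
Ratio = (3.6709/3.0526)^0.6949 = 1.2025^0.6949 ≈ 1.1367

ratio ≈ 1.14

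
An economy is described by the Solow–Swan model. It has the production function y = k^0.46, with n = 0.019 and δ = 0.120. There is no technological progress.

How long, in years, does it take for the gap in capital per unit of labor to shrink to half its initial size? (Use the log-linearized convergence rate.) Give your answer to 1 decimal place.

Near the steady state the convergence rate is λ = (1 − α)(n + δ).
λ = (1 − 0.46) × 0.139 = 0.54 × 0.139 = 0.07506
Half-life = ln 2 / λ = 0.6931 / 0.07506 ≈ 9.23 years

half-life ≈ 9.2 years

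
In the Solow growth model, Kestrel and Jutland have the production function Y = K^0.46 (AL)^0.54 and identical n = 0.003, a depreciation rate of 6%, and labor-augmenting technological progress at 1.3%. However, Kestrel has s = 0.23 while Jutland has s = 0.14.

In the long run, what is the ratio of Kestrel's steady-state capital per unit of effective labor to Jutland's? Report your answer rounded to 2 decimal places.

Steady-state k* = [s/(n + g + δ)]^(1/(1−α)), so the ratio is [ (s_K/(n + g + δ)_K) / (s_J/(n + g + δ)_J) ]^1.8519.
s_K/(n + g + δ)_K = 0.23/0.076 = 3.0263; s_J/(n + g + δ)_J = 0.14/0.076 = 1.8421.
Ratio = (3.0263/1.8421)^1.8519 = 1.6429^1.8519 ≈ 2.5078

ratio ≈ 2.51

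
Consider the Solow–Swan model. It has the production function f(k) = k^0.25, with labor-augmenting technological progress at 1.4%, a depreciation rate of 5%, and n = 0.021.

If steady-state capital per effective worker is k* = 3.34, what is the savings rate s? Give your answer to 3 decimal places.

Steady state requires s·f(k) = (n + g + δ)·k, i.e. s·k^α = (n + g + δ)·k.
So s / (n + g + δ) = (k*)^(1−α) = 3.34^0.75 = 2.4706.
Therefore s = 2.4706 × (n + g + δ) = 2.4706 × 0.085 = 0.2100.

s ≈ 0.210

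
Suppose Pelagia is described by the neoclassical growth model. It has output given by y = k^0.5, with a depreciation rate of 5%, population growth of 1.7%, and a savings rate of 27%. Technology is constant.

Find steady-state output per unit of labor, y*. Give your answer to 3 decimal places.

At the steady state, Δk = 0, so s·k^α = (n + δ)·k.
Rearranging, k^(1−α) = s / (n + δ).
k^0.5 = 0.27 / (0.017 + 0.050) = 0.27 / 0.067 = 4.0299
k* = 4.0299^(1/0.5) ≈ 16.2401
y* = (k*)^α = 16.2401^0.5 ≈ 4.0299

y* ≈ 4.030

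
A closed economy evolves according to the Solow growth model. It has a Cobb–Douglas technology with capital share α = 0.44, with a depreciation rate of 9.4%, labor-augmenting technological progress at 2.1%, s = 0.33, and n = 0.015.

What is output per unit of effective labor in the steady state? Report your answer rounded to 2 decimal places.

y* = 2.08

In steady state, investment equals break-even investment: s·k^α = (n + g + δ)·k.
Rearranging, k^(1−α) = s / (n + g + δ).
k^0.56 = 0.33 / (0.015 + 0.021 + 0.094) = 0.33 / 0.130 = 2.5385
k* = 2.5385^(1/0.56) ≈ 5.2779
y* = (k*)^α = 5.2779^0.44 ≈ 2.0791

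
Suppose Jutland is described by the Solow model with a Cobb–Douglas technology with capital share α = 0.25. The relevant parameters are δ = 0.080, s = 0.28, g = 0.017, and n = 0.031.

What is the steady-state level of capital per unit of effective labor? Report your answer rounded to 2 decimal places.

At the steady state, Δk = 0, so s·k^α = (n + g + δ)·k.
Rearranging, k^(1−α) = s / (n + g + δ).
k^0.75 = 0.28 / (0.031 + 0.017 + 0.080) = 0.28 / 0.128 = 2.1875
k* = 2.1875^(1/0.75) ≈ 2.8396

k* ≈ 2.84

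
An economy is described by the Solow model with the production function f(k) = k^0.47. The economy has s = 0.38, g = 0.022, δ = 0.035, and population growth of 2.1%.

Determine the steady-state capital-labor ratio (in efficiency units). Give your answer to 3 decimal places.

At the steady state, Δk = 0, so s·k^α = (n + g + δ)·k.
Rearranging, k^(1−α) = s / (n + g + δ).
k^0.53 = 0.38 / (0.021 + 0.022 + 0.035) = 0.38 / 0.078 = 4.8718
k* = 4.8718^(1/0.53) ≈ 19.8393

k* = 19.839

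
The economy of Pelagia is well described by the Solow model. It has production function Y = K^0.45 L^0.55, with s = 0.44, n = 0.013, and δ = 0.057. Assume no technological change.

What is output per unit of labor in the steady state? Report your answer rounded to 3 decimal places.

Steady state requires s·f(k) = (n + δ)·k, i.e. s·k^α = (n + δ)·k.
Dividing both sides by k: k^(1−α) = s / (n + δ).
k^0.55 = 0.44 / (0.013 + 0.057) = 0.44 / 0.070 = 6.2857
k* = 6.2857^(1/0.55) ≈ 28.2847
y* = (k*)^α = 28.2847^0.45 ≈ 4.4999

y* ≈ 4.500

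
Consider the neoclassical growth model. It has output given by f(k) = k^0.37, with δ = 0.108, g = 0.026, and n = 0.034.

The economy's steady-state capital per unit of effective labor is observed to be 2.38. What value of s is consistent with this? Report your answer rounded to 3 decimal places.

Steady state requires s·f(k) = (n + g + δ)·k, i.e. s·k^α = (n + g + δ)·k.
So s / (n + g + δ) = (k*)^(1−α) = 2.38^0.63 = 1.7268.
Therefore s = 1.7268 × (n + g + δ) = 1.7268 × 0.168 = 0.2901.

s ≈ 0.290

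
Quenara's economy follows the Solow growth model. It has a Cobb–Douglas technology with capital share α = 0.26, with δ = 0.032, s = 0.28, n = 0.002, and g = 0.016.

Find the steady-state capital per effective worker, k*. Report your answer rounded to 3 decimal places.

In steady state, investment equals break-even investment: s·k^α = (n + g + δ)·k.
Rearranging, k^(1−α) = s / (n + g + δ).
k^0.74 = 0.28 / (0.002 + 0.016 + 0.032) = 0.28 / 0.050 = 5.6000
k* = 5.6000^(1/0.74) ≈ 10.2581

k* ≈ 10.258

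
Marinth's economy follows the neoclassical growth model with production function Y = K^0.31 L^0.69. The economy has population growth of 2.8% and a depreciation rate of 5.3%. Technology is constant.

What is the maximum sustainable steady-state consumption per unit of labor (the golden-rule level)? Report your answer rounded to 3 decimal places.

c_gold ≈ 1.261

At the golden rule, f'(k) = n + δ, so α·k^(α−1) = n + δ and k_gold = (α/(n + δ))^(1/(1−α)).
k_gold = (0.31/0.081)^(1/0.69) = 3.8272^1.4493 ≈ 6.9947
c_gold = f(k_gold) − (n + δ)·k_gold = 1.8276 − 0.081×6.9947 ≈ 1.2610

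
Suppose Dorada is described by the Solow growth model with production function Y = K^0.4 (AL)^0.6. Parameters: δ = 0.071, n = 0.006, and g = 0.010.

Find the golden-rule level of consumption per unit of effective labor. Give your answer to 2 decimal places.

At the golden rule, f'(k) = n + g + δ, so α·k^(α−1) = n + g + δ and k_gold = (α/(n + g + δ))^(1/(1−α)).
k_gold = (0.4/0.087)^(1/0.6) = 4.5977^1.6667 ≈ 12.7132
c_gold = f(k_gold) − (n + g + δ)·k_gold = 2.7650 − 0.087×12.7132 ≈ 1.6590

c_gold ≈ 1.66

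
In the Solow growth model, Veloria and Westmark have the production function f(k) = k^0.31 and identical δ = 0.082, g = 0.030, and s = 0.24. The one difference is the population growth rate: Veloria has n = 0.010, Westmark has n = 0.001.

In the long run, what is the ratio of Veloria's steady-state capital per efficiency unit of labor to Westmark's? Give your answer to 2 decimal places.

ratio ≈ 0.89

Steady-state k* = [s/(n + g + δ)]^(1/(1−α)), so the ratio is [ (s_V/(n + g + δ)_V) / (s_W/(n + g + δ)_W) ]^1.4493.
s_V/(n + g + δ)_V = 0.24/0.122 = 1.9672; s_W/(n + g + δ)_W = 0.24/0.113 = 2.1239.
Ratio = (1.9672/2.1239)^1.4493 = 0.9262^1.4493 ≈ 0.8948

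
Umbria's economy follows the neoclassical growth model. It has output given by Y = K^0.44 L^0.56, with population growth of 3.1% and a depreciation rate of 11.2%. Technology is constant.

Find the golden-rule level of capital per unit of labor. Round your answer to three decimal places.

The golden rule sets f'(k) = n + δ, i.e. α·k^(α−1) = n + δ.
So k^(1−α) = α / (n + δ) = 0.44 / 0.143 = 3.0769.
k_gold = 3.0769^(1/0.56) ≈ 7.4410

k_gold ≈ 7.441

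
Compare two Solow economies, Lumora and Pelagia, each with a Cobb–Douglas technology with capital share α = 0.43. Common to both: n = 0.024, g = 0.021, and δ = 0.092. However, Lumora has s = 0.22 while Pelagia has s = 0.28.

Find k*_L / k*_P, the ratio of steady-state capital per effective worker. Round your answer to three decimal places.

Steady-state k* = [s/(n + g + δ)]^(1/(1−α)), so the ratio is [ (s_L/(n + g + δ)_L) / (s_P/(n + g + δ)_P) ]^1.7544.
s_L/(n + g + δ)_L = 0.22/0.137 = 1.6058; s_P/(n + g + δ)_P = 0.28/0.137 = 2.0438.
Ratio = (1.6058/2.0438)^1.7544 = 0.7857^1.7544 ≈ 0.6550

k*_L / k*_P ≈ 0.655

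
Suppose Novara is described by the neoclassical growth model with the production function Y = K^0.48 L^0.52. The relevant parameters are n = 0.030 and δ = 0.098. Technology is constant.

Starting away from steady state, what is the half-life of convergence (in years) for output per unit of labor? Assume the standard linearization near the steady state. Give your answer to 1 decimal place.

half-life ≈ 10.4 years

Near the steady state the convergence rate is λ = (1 − α)(n + δ).
λ = (1 − 0.48) × 0.128 = 0.52 × 0.128 = 0.06656
Half-life = ln 2 / λ = 0.6931 / 0.06656 ≈ 10.41 years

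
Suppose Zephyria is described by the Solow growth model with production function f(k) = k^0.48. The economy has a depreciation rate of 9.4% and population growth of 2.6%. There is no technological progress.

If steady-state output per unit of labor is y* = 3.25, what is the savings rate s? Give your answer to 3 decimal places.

Steady state requires s·f(k) = (n + δ)·k, i.e. s·k^α = (n + δ)·k.
Since y* = [s/(n + δ)]^(α/(1−α)), we have s/(n + δ) = (y*)^((1−α)/α) = 3.25^1.0833 = 3.5853.
Therefore s = 3.5853 × (n + δ) = 3.5853 × 0.120 = 0.4302.

s ≈ 0.430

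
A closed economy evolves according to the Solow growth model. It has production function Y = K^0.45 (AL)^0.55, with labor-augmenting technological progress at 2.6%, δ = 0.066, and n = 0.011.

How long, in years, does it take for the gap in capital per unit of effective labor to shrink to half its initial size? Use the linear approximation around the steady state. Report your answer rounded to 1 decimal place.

half-life ≈ 12.2 years

Near the steady state the convergence rate is λ = (1 − α)(n + g + δ).
λ = (1 − 0.45) × 0.103 = 0.55 × 0.103 = 0.05665
Half-life = ln 2 / λ = 0.6931 / 0.05665 ≈ 12.23 years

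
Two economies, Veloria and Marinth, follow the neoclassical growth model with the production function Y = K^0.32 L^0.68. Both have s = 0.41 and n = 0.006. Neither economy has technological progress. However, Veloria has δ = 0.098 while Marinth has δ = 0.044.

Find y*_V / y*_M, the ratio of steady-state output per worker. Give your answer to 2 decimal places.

Steady-state y* = [s/(n + δ)]^(α/(1−α)), so the ratio is [ (s_V/(n + δ)_V) / (s_M/(n + δ)_M) ]^0.4706.
s_V/(n + δ)_V = 0.41/0.104 = 3.9423; s_M/(n + δ)_M = 0.41/0.050 = 8.2000.
Ratio = (3.9423/8.2000)^0.4706 = 0.4808^0.4706 ≈ 0.7085

y*_V / y*_M ≈ 0.71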